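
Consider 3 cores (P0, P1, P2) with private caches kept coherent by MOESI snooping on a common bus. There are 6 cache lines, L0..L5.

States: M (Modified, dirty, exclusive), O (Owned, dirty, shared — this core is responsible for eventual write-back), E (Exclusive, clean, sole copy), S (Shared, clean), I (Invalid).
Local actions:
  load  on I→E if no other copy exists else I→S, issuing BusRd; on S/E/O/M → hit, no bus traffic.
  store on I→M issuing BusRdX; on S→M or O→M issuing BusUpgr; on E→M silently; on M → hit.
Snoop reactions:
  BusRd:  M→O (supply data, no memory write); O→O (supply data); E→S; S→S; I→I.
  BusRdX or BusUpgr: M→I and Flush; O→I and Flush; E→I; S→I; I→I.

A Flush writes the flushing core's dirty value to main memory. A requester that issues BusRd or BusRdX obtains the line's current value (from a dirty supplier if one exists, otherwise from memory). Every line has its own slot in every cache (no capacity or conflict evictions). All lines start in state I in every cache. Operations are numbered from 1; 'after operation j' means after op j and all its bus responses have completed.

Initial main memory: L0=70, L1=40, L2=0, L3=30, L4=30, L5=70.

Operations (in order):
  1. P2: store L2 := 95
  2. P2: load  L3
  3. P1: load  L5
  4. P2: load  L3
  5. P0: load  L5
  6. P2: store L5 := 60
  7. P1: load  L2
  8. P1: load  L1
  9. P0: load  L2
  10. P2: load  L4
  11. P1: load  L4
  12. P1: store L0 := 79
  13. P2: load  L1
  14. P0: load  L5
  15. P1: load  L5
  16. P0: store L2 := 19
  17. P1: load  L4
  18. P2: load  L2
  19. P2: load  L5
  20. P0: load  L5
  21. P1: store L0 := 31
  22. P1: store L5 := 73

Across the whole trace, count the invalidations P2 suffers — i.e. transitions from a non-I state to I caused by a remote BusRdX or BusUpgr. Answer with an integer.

invalidations = 2

[1] P2: store L2 := 95 | P0:I, P1:I, P2:M(95) | bus: BusRdX
[2] P2: load  L3 | P0:I, P1:I, P2:E(30) | bus: BusRd
[3] P1: load  L5 | P0:I, P1:E(70), P2:I | bus: BusRd
[4] P2: load  L3 | P0:I, P1:I, P2:E(30) | bus: none
[5] P0: load  L5 | P0:S(70), P1:S(70), P2:I | bus: BusRd
[6] P2: store L5 := 60 | P0:I, P1:I, P2:M(60) | bus: BusRdX
[7] P1: load  L2 | P0:I, P1:S(95), P2:O(95) | bus: BusRd
[8] P1: load  L1 | P0:I, P1:E(40), P2:I | bus: BusRd
[9] P0: load  L2 | P0:S(95), P1:S(95), P2:O(95) | bus: BusRd
[10] P2: load  L4 | P0:I, P1:I, P2:E(30) | bus: BusRd
[11] P1: load  L4 | P0:I, P1:S(30), P2:S(30) | bus: BusRd
[12] P1: store L0 := 79 | P0:I, P1:M(79), P2:I | bus: BusRdX
[13] P2: load  L1 | P0:I, P1:S(40), P2:S(40) | bus: BusRd
[14] P0: load  L5 | P0:S(60), P1:I, P2:O(60) | bus: BusRd
[15] P1: load  L5 | P0:S(60), P1:S(60), P2:O(60) | bus: BusRd
[16] P0: store L2 := 19 | P0:M(19), P1:I, P2:I | bus: BusUpgr,Flush
[17] P1: load  L4 | P0:I, P1:S(30), P2:S(30) | bus: none
[18] P2: load  L2 | P0:O(19), P1:I, P2:S(19) | bus: BusRd
[19] P2: load  L5 | P0:S(60), P1:S(60), P2:O(60) | bus: none
[20] P0: load  L5 | P0:S(60), P1:S(60), P2:O(60) | bus: none
[21] P1: store L0 := 31 | P0:I, P1:M(31), P2:I | bus: none
[22] P1: store L5 := 73 | P0:I, P1:M(73), P2:I | bus: BusUpgr,Flush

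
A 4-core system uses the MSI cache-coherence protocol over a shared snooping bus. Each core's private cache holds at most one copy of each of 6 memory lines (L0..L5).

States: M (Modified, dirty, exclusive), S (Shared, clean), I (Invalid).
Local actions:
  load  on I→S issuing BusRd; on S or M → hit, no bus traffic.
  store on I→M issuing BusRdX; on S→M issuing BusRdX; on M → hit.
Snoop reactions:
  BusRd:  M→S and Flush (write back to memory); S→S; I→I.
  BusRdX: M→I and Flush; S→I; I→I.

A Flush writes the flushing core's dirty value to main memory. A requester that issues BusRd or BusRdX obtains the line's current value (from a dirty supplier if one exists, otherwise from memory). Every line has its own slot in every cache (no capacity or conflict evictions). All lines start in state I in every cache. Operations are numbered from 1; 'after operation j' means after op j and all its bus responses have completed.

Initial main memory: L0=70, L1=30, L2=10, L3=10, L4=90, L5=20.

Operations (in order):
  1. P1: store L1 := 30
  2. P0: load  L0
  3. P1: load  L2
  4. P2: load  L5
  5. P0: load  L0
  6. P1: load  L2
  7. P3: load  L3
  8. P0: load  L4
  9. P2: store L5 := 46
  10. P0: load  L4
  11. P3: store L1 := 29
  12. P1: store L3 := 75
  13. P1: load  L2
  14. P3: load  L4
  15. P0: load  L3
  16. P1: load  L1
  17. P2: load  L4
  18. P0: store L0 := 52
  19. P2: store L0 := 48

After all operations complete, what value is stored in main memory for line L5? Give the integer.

step 1: P1: store L1 := 30  ⟶  IMII  (L1)  txn=BusRdX  M[L1]=30
step 2: P0: load  L0  ⟶  SIII  (L0)  txn=BusRd  M[L0]=70
step 3: P1: load  L2  ⟶  ISII  (L2)  txn=BusRd  M[L2]=10
step 4: P2: load  L5  ⟶  IISI  (L5)  txn=BusRd  M[L5]=20
step 5: P0: load  L0  ⟶  SIII  (L0)  txn=∅  M[L0]=70
step 6: P1: load  L2  ⟶  ISII  (L2)  txn=∅  M[L2]=10
step 7: P3: load  L3  ⟶  IIIS  (L3)  txn=BusRd  M[L3]=10
step 8: P0: load  L4  ⟶  SIII  (L4)  txn=BusRd  M[L4]=90
step 9: P2: store L5 := 46  ⟶  IIMI  (L5)  txn=BusRdX  M[L5]=20
step 10: P0: load  L4  ⟶  SIII  (L4)  txn=∅  M[L4]=90
step 11: P3: store L1 := 29  ⟶  IIIM  (L1)  txn=BusRdX+Flush  M[L1]=30
step 12: P1: store L3 := 75  ⟶  IMII  (L3)  txn=BusRdX  M[L3]=10
step 13: P1: load  L2  ⟶  ISII  (L2)  txn=∅  M[L2]=10
step 14: P3: load  L4  ⟶  SIIS  (L4)  txn=BusRd  M[L4]=90
step 15: P0: load  L3  ⟶  SSII  (L3)  txn=BusRd+Flush  M[L3]=75
step 16: P1: load  L1  ⟶  ISIS  (L1)  txn=BusRd+Flush  M[L1]=29
step 17: P2: load  L4  ⟶  SISS  (L4)  txn=BusRd  M[L4]=90
step 18: P0: store L0 := 52  ⟶  MIII  (L0)  txn=BusRdX  M[L0]=70
step 19: P2: store L0 := 48  ⟶  IIMI  (L0)  txn=BusRdX+Flush  M[L0]=52

memory[L5] = 20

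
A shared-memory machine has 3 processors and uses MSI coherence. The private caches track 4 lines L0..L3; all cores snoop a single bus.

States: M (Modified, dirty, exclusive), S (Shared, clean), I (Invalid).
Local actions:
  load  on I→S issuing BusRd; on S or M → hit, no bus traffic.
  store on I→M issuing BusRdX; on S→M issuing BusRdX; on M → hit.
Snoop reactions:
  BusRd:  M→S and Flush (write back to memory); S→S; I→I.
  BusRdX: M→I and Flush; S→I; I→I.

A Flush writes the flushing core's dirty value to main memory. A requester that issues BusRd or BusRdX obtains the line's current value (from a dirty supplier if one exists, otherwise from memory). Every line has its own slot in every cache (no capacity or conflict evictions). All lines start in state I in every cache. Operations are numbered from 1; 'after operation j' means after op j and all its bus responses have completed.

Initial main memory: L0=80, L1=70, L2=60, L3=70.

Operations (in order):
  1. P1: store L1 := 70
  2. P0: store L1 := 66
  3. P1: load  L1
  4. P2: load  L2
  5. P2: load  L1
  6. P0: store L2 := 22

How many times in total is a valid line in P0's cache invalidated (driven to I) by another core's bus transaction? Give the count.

1. P1: store L1 := 70  bus=[BusRdX]  L1: P0=I P1=M P2=I  mem[L1]=70
2. P0: store L1 := 66  bus=[BusRdX,Flush]  L1: P0=M P1=I P2=I  mem[L1]=70
3. P1: load  L1  bus=[BusRd,Flush]  L1: P0=S P1=S P2=I  mem[L1]=66
4. P2: load  L2  bus=[BusRd]  L2: P0=I P1=I P2=S  mem[L2]=60
5. P2: load  L1  bus=[BusRd]  L1: P0=S P1=S P2=S  mem[L1]=66
6. P0: store L2 := 22  bus=[BusRdX]  L2: P0=M P1=I P2=I  mem[L2]=60

invalidations = 0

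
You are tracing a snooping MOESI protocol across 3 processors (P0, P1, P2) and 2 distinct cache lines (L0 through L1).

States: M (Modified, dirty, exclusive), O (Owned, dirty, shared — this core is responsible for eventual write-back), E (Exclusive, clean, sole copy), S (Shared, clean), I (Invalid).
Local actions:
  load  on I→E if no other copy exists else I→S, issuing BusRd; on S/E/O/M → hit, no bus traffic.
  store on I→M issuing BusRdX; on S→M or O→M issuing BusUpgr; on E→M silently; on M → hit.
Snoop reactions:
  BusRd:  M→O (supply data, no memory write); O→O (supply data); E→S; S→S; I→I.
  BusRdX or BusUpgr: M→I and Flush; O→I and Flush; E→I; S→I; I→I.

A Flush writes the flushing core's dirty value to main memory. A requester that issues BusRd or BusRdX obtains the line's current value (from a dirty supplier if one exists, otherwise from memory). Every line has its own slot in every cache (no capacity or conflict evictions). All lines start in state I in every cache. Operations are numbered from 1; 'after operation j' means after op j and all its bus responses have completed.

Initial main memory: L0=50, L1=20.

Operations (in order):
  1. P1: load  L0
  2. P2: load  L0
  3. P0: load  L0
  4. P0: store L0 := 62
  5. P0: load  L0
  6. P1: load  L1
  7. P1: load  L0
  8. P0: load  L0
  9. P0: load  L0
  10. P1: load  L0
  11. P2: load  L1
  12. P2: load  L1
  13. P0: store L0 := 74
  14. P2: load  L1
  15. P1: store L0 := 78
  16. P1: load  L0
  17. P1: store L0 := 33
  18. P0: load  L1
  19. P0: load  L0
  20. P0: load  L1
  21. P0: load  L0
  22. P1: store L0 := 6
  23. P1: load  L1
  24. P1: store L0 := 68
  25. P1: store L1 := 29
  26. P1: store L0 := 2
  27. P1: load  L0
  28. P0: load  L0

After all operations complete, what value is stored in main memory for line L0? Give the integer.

1. P1: load  L0  bus=[BusRd]  L0: P0=I P1=E P2=I  mem[L0]=50
2. P2: load  L0  bus=[BusRd]  L0: P0=I P1=S P2=S  mem[L0]=50
3. P0: load  L0  bus=[BusRd]  L0: P0=S P1=S P2=S  mem[L0]=50
4. P0: store L0 := 62  bus=[BusUpgr]  L0: P0=M P1=I P2=I  mem[L0]=50
5. P0: load  L0  bus=[-]  L0: P0=M P1=I P2=I  mem[L0]=50
6. P1: load  L1  bus=[BusRd]  L1: P0=I P1=E P2=I  mem[L1]=20
7. P1: load  L0  bus=[BusRd]  L0: P0=O P1=S P2=I  mem[L0]=50
8. P0: load  L0  bus=[-]  L0: P0=O P1=S P2=I  mem[L0]=50
9. P0: load  L0  bus=[-]  L0: P0=O P1=S P2=I  mem[L0]=50
10. P1: load  L0  bus=[-]  L0: P0=O P1=S P2=I  mem[L0]=50
11. P2: load  L1  bus=[BusRd]  L1: P0=I P1=S P2=S  mem[L1]=20
12. P2: load  L1  bus=[-]  L1: P0=I P1=S P2=S  mem[L1]=20
13. P0: store L0 := 74  bus=[BusUpgr]  L0: P0=M P1=I P2=I  mem[L0]=50
14. P2: load  L1  bus=[-]  L1: P0=I P1=S P2=S  mem[L1]=20
15. P1: store L0 := 78  bus=[BusRdX,Flush]  L0: P0=I P1=M P2=I  mem[L0]=74
16. P1: load  L0  bus=[-]  L0: P0=I P1=M P2=I  mem[L0]=74
17. P1: store L0 := 33  bus=[-]  L0: P0=I P1=M P2=I  mem[L0]=74
18. P0: load  L1  bus=[BusRd]  L1: P0=S P1=S P2=S  mem[L1]=20
19. P0: load  L0  bus=[BusRd]  L0: P0=S P1=O P2=I  mem[L0]=74
20. P0: load  L1  bus=[-]  L1: P0=S P1=S P2=S  mem[L1]=20
21. P0: load  L0  bus=[-]  L0: P0=S P1=O P2=I  mem[L0]=74
22. P1: store L0 := 6  bus=[BusUpgr]  L0: P0=I P1=M P2=I  mem[L0]=74
23. P1: load  L1  bus=[-]  L1: P0=S P1=S P2=S  mem[L1]=20
24. P1: store L0 := 68  bus=[-]  L0: P0=I P1=M P2=I  mem[L0]=74
25. P1: store L1 := 29  bus=[BusUpgr]  L1: P0=I P1=M P2=I  mem[L1]=20
26. P1: store L0 := 2  bus=[-]  L0: P0=I P1=M P2=I  mem[L0]=74
27. P1: load  L0  bus=[-]  L0: P0=I P1=M P2=I  mem[L0]=74
28. P0: load  L0  bus=[BusRd]  L0: P0=S P1=O P2=I  mem[L0]=74

memory[L0] = 74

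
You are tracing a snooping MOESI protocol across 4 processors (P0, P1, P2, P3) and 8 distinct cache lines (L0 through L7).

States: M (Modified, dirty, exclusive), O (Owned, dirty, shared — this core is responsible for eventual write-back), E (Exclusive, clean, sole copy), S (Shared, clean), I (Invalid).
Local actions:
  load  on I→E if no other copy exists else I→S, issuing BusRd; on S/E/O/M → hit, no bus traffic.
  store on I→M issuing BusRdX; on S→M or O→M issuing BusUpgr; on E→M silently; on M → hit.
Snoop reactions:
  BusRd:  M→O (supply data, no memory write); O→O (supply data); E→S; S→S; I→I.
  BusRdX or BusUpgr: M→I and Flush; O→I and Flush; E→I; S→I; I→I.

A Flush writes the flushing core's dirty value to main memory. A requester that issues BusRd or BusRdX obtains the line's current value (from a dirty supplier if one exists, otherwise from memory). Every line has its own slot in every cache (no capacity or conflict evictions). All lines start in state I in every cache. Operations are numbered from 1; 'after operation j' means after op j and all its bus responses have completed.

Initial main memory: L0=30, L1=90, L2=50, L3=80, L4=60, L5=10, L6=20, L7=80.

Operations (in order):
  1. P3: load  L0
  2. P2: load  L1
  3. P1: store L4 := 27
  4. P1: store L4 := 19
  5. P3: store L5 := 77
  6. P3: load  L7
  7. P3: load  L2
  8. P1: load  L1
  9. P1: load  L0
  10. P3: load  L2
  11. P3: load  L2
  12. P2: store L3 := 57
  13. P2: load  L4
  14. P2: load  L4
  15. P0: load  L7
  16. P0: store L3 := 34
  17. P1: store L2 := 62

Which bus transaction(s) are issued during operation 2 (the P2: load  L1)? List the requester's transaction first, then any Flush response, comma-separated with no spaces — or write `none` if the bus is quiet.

bus = BusRd

1. P3: load  L0  bus=[BusRd]  L0: P0=I P1=I P2=I P3=E  mem[L0]=30
2. P2: load  L1  bus=[BusRd]  L1: P0=I P1=I P2=E P3=I  mem[L1]=90
3. P1: store L4 := 27  bus=[BusRdX]  L4: P0=I P1=M P2=I P3=I  mem[L4]=60
4. P1: store L4 := 19  bus=[-]  L4: P0=I P1=M P2=I P3=I  mem[L4]=60
5. P3: store L5 := 77  bus=[BusRdX]  L5: P0=I P1=I P2=I P3=M  mem[L5]=10
6. P3: load  L7  bus=[BusRd]  L7: P0=I P1=I P2=I P3=E  mem[L7]=80
7. P3: load  L2  bus=[BusRd]  L2: P0=I P1=I P2=I P3=E  mem[L2]=50
8. P1: load  L1  bus=[BusRd]  L1: P0=I P1=S P2=S P3=I  mem[L1]=90
9. P1: load  L0  bus=[BusRd]  L0: P0=I P1=S P2=I P3=S  mem[L0]=30
10. P3: load  L2  bus=[-]  L2: P0=I P1=I P2=I P3=E  mem[L2]=50
11. P3: load  L2  bus=[-]  L2: P0=I P1=I P2=I P3=E  mem[L2]=50
12. P2: store L3 := 57  bus=[BusRdX]  L3: P0=I P1=I P2=M P3=I  mem[L3]=80
13. P2: load  L4  bus=[BusRd]  L4: P0=I P1=O P2=S P3=I  mem[L4]=60
14. P2: load  L4  bus=[-]  L4: P0=I P1=O P2=S P3=I  mem[L4]=60
15. P0: load  L7  bus=[BusRd]  L7: P0=S P1=I P2=I P3=S  mem[L7]=80
16. P0: store L3 := 34  bus=[BusRdX,Flush]  L3: P0=M P1=I P2=I P3=I  mem[L3]=57
17. P1: store L2 := 62  bus=[BusRdX]  L2: P0=I P1=M P2=I P3=I  mem[L2]=50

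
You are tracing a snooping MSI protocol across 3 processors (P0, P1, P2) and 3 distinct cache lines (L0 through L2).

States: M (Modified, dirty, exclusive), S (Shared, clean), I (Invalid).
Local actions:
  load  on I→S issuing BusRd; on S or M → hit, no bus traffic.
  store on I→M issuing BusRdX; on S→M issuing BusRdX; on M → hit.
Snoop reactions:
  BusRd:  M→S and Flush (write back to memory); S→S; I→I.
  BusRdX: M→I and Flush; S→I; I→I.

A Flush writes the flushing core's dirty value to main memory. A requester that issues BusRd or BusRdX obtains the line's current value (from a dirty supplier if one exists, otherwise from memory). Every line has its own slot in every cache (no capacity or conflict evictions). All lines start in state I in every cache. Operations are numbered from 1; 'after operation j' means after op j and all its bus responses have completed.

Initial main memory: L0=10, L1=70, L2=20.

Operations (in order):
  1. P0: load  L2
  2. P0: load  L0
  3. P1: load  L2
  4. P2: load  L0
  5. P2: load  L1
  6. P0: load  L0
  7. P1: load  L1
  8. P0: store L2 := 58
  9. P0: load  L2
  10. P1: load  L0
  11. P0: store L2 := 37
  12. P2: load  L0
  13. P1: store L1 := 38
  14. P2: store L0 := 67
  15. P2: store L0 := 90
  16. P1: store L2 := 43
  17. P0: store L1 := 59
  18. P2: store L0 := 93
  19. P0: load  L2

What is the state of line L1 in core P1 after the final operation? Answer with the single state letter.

state = I

  op1 P0: load  L2 → S/I/I on L2; bus BusRd; mem=20
  op2 P0: load  L0 → S/I/I on L0; bus BusRd; mem=10
  op3 P1: load  L2 → S/S/I on L2; bus BusRd; mem=20
  op4 P2: load  L0 → S/I/S on L0; bus BusRd; mem=10
  op5 P2: load  L1 → I/I/S on L1; bus BusRd; mem=70
  op6 P0: load  L0 → S/I/S on L0; bus (none); mem=10
  op7 P1: load  L1 → I/S/S on L1; bus BusRd; mem=70
  op8 P0: store L2 := 58 → M/I/I on L2; bus BusRdX; mem=20
  op9 P0: load  L2 → M/I/I on L2; bus (none); mem=20
  op10 P1: load  L0 → S/S/S on L0; bus BusRd; mem=10
  op11 P0: store L2 := 37 → M/I/I on L2; bus (none); mem=20
  op12 P2: load  L0 → S/S/S on L0; bus (none); mem=10
  op13 P1: store L1 := 38 → I/M/I on L1; bus BusRdX; mem=70
  op14 P2: store L0 := 67 → I/I/M on L0; bus BusRdX; mem=10
  op15 P2: store L0 := 90 → I/I/M on L0; bus (none); mem=10
  op16 P1: store L2 := 43 → I/M/I on L2; bus BusRdX Flush; mem=37
  op17 P0: store L1 := 59 → M/I/I on L1; bus BusRdX Flush; mem=38
  op18 P2: store L0 := 93 → I/I/M on L0; bus (none); mem=10
  op19 P0: load  L2 → S/S/I on L2; bus BusRd Flush; mem=43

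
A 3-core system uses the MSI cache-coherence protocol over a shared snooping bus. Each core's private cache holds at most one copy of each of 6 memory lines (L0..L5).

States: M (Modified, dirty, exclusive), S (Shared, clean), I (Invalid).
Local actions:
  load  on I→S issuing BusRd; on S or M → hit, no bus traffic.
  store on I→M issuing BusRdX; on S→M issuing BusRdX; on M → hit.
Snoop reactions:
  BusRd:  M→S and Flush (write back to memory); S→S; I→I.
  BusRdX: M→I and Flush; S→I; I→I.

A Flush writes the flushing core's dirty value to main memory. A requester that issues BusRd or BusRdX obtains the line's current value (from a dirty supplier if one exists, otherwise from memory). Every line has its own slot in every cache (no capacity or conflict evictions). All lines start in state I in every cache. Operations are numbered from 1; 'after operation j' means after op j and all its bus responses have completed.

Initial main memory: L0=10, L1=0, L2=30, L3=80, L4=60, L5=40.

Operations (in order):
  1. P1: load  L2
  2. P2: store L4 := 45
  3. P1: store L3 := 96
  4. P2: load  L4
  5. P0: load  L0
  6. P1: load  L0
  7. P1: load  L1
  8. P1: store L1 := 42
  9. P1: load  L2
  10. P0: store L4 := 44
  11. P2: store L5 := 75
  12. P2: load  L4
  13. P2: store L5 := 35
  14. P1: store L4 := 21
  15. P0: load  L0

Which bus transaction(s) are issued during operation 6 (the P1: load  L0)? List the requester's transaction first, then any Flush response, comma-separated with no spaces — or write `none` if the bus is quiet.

bus = BusRd

step 1: P1: load  L2  ⟶  ISI  (L2)  txn=BusRd  M[L2]=30
step 2: P2: store L4 := 45  ⟶  IIM  (L4)  txn=BusRdX  M[L4]=60
step 3: P1: store L3 := 96  ⟶  IMI  (L3)  txn=BusRdX  M[L3]=80
step 4: P2: load  L4  ⟶  IIM  (L4)  txn=∅  M[L4]=60
step 5: P0: load  L0  ⟶  SII  (L0)  txn=BusRd  M[L0]=10
step 6: P1: load  L0  ⟶  SSI  (L0)  txn=BusRd  M[L0]=10
step 7: P1: load  L1  ⟶  ISI  (L1)  txn=BusRd  M[L1]=0
step 8: P1: store L1 := 42  ⟶  IMI  (L1)  txn=BusRdX  M[L1]=0
step 9: P1: load  L2  ⟶  ISI  (L2)  txn=∅  M[L2]=30
step 10: P0: store L4 := 44  ⟶  MII  (L4)  txn=BusRdX+Flush  M[L4]=45
step 11: P2: store L5 := 75  ⟶  IIM  (L5)  txn=BusRdX  M[L5]=40
step 12: P2: load  L4  ⟶  SIS  (L4)  txn=BusRd+Flush  M[L4]=44
step 13: P2: store L5 := 35  ⟶  IIM  (L5)  txn=∅  M[L5]=40
step 14: P1: store L4 := 21  ⟶  IMI  (L4)  txn=BusRdX  M[L4]=44
step 15: P0: load  L0  ⟶  SSI  (L0)  txn=∅  M[L0]=10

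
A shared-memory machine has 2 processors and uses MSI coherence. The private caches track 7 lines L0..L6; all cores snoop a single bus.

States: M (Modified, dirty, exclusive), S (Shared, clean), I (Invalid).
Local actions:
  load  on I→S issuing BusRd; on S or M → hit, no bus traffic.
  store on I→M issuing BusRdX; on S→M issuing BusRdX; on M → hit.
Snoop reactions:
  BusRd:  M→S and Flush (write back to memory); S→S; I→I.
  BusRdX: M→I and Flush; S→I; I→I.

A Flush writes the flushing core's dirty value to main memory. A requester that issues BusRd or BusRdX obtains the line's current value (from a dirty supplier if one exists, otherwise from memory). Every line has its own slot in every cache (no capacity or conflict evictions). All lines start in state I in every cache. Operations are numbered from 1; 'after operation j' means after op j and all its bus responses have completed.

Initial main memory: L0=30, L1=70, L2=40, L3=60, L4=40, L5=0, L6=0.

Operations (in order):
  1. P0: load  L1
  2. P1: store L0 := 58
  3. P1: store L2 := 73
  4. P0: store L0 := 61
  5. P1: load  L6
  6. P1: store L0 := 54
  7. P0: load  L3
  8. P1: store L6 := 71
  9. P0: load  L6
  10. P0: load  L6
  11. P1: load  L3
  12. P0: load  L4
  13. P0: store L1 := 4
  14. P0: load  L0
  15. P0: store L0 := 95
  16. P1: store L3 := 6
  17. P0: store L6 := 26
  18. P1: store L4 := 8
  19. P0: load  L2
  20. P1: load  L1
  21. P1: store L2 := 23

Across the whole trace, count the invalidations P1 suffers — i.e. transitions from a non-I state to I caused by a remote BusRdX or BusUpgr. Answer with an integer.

step 1: P0: load  L1  ⟶  SI  (L1)  txn=BusRd  M[L1]=70
step 2: P1: store L0 := 58  ⟶  IM  (L0)  txn=BusRdX  M[L0]=30
step 3: P1: store L2 := 73  ⟶  IM  (L2)  txn=BusRdX  M[L2]=40
step 4: P0: store L0 := 61  ⟶  MI  (L0)  txn=BusRdX+Flush  M[L0]=58
step 5: P1: load  L6  ⟶  IS  (L6)  txn=BusRd  M[L6]=0
step 6: P1: store L0 := 54  ⟶  IM  (L0)  txn=BusRdX+Flush  M[L0]=61
step 7: P0: load  L3  ⟶  SI  (L3)  txn=BusRd  M[L3]=60
step 8: P1: store L6 := 71  ⟶  IM  (L6)  txn=BusRdX  M[L6]=0
step 9: P0: load  L6  ⟶  SS  (L6)  txn=BusRd+Flush  M[L6]=71
step 10: P0: load  L6  ⟶  SS  (L6)  txn=∅  M[L6]=71
step 11: P1: load  L3  ⟶  SS  (L3)  txn=BusRd  M[L3]=60
step 12: P0: load  L4  ⟶  SI  (L4)  txn=BusRd  M[L4]=40
step 13: P0: store L1 := 4  ⟶  MI  (L1)  txn=BusRdX  M[L1]=70
step 14: P0: load  L0  ⟶  SS  (L0)  txn=BusRd+Flush  M[L0]=54
step 15: P0: store L0 := 95  ⟶  MI  (L0)  txn=BusRdX  M[L0]=54
step 16: P1: store L3 := 6  ⟶  IM  (L3)  txn=BusRdX  M[L3]=60
step 17: P0: store L6 := 26  ⟶  MI  (L6)  txn=BusRdX  M[L6]=71
step 18: P1: store L4 := 8  ⟶  IM  (L4)  txn=BusRdX  M[L4]=40
step 19: P0: load  L2  ⟶  SS  (L2)  txn=BusRd+Flush  M[L2]=73
step 20: P1: load  L1  ⟶  SS  (L1)  txn=BusRd+Flush  M[L1]=4
step 21: P1: store L2 := 23  ⟶  IM  (L2)  txn=BusRdX  M[L2]=73

invalidations = 3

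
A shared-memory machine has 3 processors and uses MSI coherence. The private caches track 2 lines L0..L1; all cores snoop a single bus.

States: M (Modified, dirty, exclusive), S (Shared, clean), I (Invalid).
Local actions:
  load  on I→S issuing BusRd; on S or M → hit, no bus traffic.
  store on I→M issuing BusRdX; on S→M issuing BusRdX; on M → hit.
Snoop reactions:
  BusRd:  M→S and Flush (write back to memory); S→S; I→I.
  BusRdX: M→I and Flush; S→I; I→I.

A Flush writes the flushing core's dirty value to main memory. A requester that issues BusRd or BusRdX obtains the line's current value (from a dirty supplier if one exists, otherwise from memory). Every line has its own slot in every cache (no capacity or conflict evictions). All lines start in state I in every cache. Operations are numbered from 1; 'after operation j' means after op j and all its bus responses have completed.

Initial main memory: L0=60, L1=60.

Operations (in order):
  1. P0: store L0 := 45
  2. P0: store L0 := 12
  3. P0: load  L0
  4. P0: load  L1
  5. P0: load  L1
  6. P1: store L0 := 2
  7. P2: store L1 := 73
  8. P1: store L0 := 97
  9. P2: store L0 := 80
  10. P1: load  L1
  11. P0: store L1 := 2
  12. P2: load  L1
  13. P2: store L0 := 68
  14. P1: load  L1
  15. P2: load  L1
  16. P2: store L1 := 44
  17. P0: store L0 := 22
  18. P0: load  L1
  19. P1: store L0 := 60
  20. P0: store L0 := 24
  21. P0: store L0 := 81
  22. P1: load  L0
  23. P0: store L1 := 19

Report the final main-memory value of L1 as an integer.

1. P0: store L0 := 45  bus=[BusRdX]  L0: P0=M P1=I P2=I  mem[L0]=60
2. P0: store L0 := 12  bus=[-]  L0: P0=M P1=I P2=I  mem[L0]=60
3. P0: load  L0  bus=[-]  L0: P0=M P1=I P2=I  mem[L0]=60
4. P0: load  L1  bus=[BusRd]  L1: P0=S P1=I P2=I  mem[L1]=60
5. P0: load  L1  bus=[-]  L1: P0=S P1=I P2=I  mem[L1]=60
6. P1: store L0 := 2  bus=[BusRdX,Flush]  L0: P0=I P1=M P2=I  mem[L0]=12
7. P2: store L1 := 73  bus=[BusRdX]  L1: P0=I P1=I P2=M  mem[L1]=60
8. P1: store L0 := 97  bus=[-]  L0: P0=I P1=M P2=I  mem[L0]=12
9. P2: store L0 := 80  bus=[BusRdX,Flush]  L0: P0=I P1=I P2=M  mem[L0]=97
10. P1: load  L1  bus=[BusRd,Flush]  L1: P0=I P1=S P2=S  mem[L1]=73
11. P0: store L1 := 2  bus=[BusRdX]  L1: P0=M P1=I P2=I  mem[L1]=73
12. P2: load  L1  bus=[BusRd,Flush]  L1: P0=S P1=I P2=S  mem[L1]=2
13. P2: store L0 := 68  bus=[-]  L0: P0=I P1=I P2=M  mem[L0]=97
14. P1: load  L1  bus=[BusRd]  L1: P0=S P1=S P2=S  mem[L1]=2
15. P2: load  L1  bus=[-]  L1: P0=S P1=S P2=S  mem[L1]=2
16. P2: store L1 := 44  bus=[BusRdX]  L1: P0=I P1=I P2=M  mem[L1]=2
17. P0: store L0 := 22  bus=[BusRdX,Flush]  L0: P0=M P1=I P2=I  mem[L0]=68
18. P0: load  L1  bus=[BusRd,Flush]  L1: P0=S P1=I P2=S  mem[L1]=44
19. P1: store L0 := 60  bus=[BusRdX,Flush]  L0: P0=I P1=M P2=I  mem[L0]=22
20. P0: store L0 := 24  bus=[BusRdX,Flush]  L0: P0=M P1=I P2=I  mem[L0]=60
21. P0: store L0 := 81  bus=[-]  L0: P0=M P1=I P2=I  mem[L0]=60
22. P1: load  L0  bus=[BusRd,Flush]  L0: P0=S P1=S P2=I  mem[L0]=81
23. P0: store L1 := 19  bus=[BusRdX]  L1: P0=M P1=I P2=I  mem[L1]=44

memory[L1] = 44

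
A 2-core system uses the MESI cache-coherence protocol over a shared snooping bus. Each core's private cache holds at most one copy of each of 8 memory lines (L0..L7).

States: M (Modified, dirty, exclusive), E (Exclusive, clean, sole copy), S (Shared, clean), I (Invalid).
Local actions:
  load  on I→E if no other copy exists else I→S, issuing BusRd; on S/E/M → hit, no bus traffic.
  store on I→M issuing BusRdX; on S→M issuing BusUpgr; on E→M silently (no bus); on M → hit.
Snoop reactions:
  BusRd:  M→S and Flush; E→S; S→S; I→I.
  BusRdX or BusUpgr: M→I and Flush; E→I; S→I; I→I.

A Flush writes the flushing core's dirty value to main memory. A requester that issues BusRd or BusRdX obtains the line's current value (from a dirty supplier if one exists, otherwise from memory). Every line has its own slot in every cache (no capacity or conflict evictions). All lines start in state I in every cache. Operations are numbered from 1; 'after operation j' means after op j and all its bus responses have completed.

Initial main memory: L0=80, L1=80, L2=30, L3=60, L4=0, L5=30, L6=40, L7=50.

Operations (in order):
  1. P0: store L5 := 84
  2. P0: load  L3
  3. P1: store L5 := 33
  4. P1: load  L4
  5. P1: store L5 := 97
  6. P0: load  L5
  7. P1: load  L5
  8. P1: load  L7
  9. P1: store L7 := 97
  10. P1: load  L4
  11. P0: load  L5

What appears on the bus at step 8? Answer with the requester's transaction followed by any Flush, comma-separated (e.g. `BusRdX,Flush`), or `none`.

bus = BusRd

step 1: P0: store L5 := 84  ⟶  MI  (L5)  txn=BusRdX  M[L5]=30
step 2: P0: load  L3  ⟶  EI  (L3)  txn=BusRd  M[L3]=60
step 3: P1: store L5 := 33  ⟶  IM  (L5)  txn=BusRdX+Flush  M[L5]=84
step 4: P1: load  L4  ⟶  IE  (L4)  txn=BusRd  M[L4]=0
step 5: P1: store L5 := 97  ⟶  IM  (L5)  txn=∅  M[L5]=84
step 6: P0: load  L5  ⟶  SS  (L5)  txn=BusRd+Flush  M[L5]=97
step 7: P1: load  L5  ⟶  SS  (L5)  txn=∅  M[L5]=97
step 8: P1: load  L7  ⟶  IE  (L7)  txn=BusRd  M[L7]=50
step 9: P1: store L7 := 97  ⟶  IM  (L7)  txn=∅  M[L7]=50
step 10: P1: load  L4  ⟶  IE  (L4)  txn=∅  M[L4]=0
step 11: P0: load  L5  ⟶  SS  (L5)  txn=∅  M[L5]=97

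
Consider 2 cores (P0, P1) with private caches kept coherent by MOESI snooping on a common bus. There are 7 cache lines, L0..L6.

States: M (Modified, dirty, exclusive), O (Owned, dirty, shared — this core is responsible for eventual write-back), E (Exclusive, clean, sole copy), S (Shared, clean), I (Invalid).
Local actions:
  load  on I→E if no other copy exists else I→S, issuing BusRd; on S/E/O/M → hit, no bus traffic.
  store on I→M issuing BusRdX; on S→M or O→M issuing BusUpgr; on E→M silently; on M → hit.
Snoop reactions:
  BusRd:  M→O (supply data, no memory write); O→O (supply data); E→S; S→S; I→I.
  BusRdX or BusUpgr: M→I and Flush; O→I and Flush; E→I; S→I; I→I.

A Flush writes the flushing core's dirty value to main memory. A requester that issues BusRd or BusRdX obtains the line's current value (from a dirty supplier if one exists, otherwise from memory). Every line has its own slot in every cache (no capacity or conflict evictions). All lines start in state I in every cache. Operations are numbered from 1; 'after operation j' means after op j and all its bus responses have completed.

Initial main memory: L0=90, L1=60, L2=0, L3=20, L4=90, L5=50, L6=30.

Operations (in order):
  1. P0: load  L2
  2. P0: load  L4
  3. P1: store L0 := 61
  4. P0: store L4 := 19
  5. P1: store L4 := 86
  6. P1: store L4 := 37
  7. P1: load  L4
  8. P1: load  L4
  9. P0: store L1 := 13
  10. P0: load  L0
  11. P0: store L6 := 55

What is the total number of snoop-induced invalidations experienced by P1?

invalidations = 0

1. P0: load  L2  bus=[BusRd]  L2: P0=E P1=I  mem[L2]=0
2. P0: load  L4  bus=[BusRd]  L4: P0=E P1=I  mem[L4]=90
3. P1: store L0 := 61  bus=[BusRdX]  L0: P0=I P1=M  mem[L0]=90
4. P0: store L4 := 19  bus=[-]  L4: P0=M P1=I  mem[L4]=90
5. P1: store L4 := 86  bus=[BusRdX,Flush]  L4: P0=I P1=M  mem[L4]=19
6. P1: store L4 := 37  bus=[-]  L4: P0=I P1=M  mem[L4]=19
7. P1: load  L4  bus=[-]  L4: P0=I P1=M  mem[L4]=19
8. P1: load  L4  bus=[-]  L4: P0=I P1=M  mem[L4]=19
9. P0: store L1 := 13  bus=[BusRdX]  L1: P0=M P1=I  mem[L1]=60
10. P0: load  L0  bus=[BusRd]  L0: P0=S P1=O  mem[L0]=90
11. P0: store L6 := 55  bus=[BusRdX]  L6: P0=M P1=I  mem[L6]=30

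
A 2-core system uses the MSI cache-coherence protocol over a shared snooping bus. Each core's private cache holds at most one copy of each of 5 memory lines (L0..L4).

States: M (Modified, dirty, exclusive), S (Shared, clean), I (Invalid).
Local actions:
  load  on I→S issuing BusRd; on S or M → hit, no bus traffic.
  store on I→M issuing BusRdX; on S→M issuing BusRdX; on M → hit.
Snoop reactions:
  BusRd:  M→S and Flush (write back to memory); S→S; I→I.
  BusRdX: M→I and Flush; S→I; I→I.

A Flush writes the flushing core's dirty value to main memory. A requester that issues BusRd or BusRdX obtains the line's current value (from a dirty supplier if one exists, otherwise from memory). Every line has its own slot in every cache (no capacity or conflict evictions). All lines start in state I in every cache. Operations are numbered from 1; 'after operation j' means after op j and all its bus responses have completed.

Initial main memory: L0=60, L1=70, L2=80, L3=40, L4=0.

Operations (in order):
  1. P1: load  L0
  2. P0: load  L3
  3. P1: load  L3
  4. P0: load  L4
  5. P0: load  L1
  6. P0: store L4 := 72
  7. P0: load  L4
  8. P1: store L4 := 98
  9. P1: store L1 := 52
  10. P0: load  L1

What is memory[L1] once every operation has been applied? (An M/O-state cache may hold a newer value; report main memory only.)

step 1: P1: load  L0  ⟶  IS  (L0)  txn=BusRd  M[L0]=60
step 2: P0: load  L3  ⟶  SI  (L3)  txn=BusRd  M[L3]=40
step 3: P1: load  L3  ⟶  SS  (L3)  txn=BusRd  M[L3]=40
step 4: P0: load  L4  ⟶  SI  (L4)  txn=BusRd  M[L4]=0
step 5: P0: load  L1  ⟶  SI  (L1)  txn=BusRd  M[L1]=70
step 6: P0: store L4 := 72  ⟶  MI  (L4)  txn=BusRdX  M[L4]=0
step 7: P0: load  L4  ⟶  MI  (L4)  txn=∅  M[L4]=0
step 8: P1: store L4 := 98  ⟶  IM  (L4)  txn=BusRdX+Flush  M[L4]=72
step 9: P1: store L1 := 52  ⟶  IM  (L1)  txn=BusRdX  M[L1]=70
step 10: P0: load  L1  ⟶  SS  (L1)  txn=BusRd+Flush  M[L1]=52

memory[L1] = 52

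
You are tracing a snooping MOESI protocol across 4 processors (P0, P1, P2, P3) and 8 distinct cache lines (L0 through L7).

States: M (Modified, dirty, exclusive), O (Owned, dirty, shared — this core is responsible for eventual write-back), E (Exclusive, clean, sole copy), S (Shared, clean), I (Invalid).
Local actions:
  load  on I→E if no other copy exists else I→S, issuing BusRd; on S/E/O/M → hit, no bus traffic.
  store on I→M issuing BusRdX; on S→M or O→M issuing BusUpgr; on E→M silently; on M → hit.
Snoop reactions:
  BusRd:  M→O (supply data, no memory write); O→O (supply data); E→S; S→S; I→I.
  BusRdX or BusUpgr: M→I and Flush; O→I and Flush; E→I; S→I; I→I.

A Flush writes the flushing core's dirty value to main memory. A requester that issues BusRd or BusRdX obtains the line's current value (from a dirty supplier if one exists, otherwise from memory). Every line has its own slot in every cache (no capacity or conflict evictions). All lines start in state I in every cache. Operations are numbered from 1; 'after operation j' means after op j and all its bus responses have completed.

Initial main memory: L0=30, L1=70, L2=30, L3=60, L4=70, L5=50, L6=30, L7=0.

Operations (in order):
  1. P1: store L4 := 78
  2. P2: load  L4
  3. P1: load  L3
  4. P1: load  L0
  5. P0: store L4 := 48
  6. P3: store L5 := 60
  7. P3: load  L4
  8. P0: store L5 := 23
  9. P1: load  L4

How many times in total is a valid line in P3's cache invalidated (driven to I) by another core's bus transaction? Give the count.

1. P1: store L4 := 78  bus=[BusRdX]  L4: P0=I P1=M P2=I P3=I  mem[L4]=70
2. P2: load  L4  bus=[BusRd]  L4: P0=I P1=O P2=S P3=I  mem[L4]=70
3. P1: load  L3  bus=[BusRd]  L3: P0=I P1=E P2=I P3=I  mem[L3]=60
4. P1: load  L0  bus=[BusRd]  L0: P0=I P1=E P2=I P3=I  mem[L0]=30
5. P0: store L4 := 48  bus=[BusRdX,Flush]  L4: P0=M P1=I P2=I P3=I  mem[L4]=78
6. P3: store L5 := 60  bus=[BusRdX]  L5: P0=I P1=I P2=I P3=M  mem[L5]=50
7. P3: load  L4  bus=[BusRd]  L4: P0=O P1=I P2=I P3=S  mem[L4]=78
8. P0: store L5 := 23  bus=[BusRdX,Flush]  L5: P0=M P1=I P2=I P3=I  mem[L5]=60
9. P1: load  L4  bus=[BusRd]  L4: P0=O P1=S P2=I P3=S  mem[L4]=78

invalidations = 1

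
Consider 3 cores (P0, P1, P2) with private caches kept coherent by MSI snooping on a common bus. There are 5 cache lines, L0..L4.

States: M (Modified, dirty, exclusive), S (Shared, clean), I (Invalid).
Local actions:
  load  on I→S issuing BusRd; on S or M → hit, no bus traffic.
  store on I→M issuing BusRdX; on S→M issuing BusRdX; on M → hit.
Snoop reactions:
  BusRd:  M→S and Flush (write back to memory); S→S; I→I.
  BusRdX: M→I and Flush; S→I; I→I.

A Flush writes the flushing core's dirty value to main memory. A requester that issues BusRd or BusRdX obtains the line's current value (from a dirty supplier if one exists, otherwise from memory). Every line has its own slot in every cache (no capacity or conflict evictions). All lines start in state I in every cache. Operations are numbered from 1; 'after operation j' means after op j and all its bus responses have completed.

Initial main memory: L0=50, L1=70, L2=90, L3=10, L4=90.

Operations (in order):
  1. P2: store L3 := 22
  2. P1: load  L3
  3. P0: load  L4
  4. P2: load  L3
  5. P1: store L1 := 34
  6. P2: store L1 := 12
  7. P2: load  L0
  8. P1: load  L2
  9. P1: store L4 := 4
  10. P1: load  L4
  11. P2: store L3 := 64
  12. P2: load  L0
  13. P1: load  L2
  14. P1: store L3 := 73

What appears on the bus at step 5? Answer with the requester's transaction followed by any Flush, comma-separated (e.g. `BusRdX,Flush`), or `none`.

step 1: P2: store L3 := 22  ⟶  IIM  (L3)  txn=BusRdX  M[L3]=10
step 2: P1: load  L3  ⟶  ISS  (L3)  txn=BusRd+Flush  M[L3]=22
step 3: P0: load  L4  ⟶  SII  (L4)  txn=BusRd  M[L4]=90
step 4: P2: load  L3  ⟶  ISS  (L3)  txn=∅  M[L3]=22
step 5: P1: store L1 := 34  ⟶  IMI  (L1)  txn=BusRdX  M[L1]=70
step 6: P2: store L1 := 12  ⟶  IIM  (L1)  txn=BusRdX+Flush  M[L1]=34
step 7: P2: load  L0  ⟶  IIS  (L0)  txn=BusRd  M[L0]=50
step 8: P1: load  L2  ⟶  ISI  (L2)  txn=BusRd  M[L2]=90
step 9: P1: store L4 := 4  ⟶  IMI  (L4)  txn=BusRdX  M[L4]=90
step 10: P1: load  L4  ⟶  IMI  (L4)  txn=∅  M[L4]=90
step 11: P2: store L3 := 64  ⟶  IIM  (L3)  txn=BusRdX  M[L3]=22
step 12: P2: load  L0  ⟶  IIS  (L0)  txn=∅  M[L0]=50
step 13: P1: load  L2  ⟶  ISI  (L2)  txn=∅  M[L2]=90
step 14: P1: store L3 := 73  ⟶  IMI  (L3)  txn=BusRdX+Flush  M[L3]=64

bus = BusRdX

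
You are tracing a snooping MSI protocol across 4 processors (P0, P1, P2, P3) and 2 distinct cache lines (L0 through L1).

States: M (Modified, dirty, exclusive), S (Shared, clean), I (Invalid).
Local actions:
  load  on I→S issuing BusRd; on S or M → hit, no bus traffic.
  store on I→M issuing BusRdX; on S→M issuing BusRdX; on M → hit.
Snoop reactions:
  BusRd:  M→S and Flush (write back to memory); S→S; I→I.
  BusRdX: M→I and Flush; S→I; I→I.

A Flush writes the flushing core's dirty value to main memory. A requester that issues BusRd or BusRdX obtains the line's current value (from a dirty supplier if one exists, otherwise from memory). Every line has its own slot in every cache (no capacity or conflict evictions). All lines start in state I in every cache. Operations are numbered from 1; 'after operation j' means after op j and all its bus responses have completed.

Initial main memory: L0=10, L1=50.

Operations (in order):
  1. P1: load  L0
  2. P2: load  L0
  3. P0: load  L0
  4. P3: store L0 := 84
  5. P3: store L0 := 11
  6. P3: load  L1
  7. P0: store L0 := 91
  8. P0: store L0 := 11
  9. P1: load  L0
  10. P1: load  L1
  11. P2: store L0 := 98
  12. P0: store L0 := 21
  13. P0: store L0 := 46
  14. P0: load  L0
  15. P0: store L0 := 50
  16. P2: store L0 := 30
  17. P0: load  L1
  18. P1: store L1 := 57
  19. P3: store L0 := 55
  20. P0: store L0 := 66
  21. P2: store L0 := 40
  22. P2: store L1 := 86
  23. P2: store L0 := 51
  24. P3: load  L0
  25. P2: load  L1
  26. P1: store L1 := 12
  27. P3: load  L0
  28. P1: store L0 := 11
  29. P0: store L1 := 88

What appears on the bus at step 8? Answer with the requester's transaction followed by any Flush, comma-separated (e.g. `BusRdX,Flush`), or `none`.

[1] P1: load  L0 | P0:I, P1:S(10), P2:I, P3:I | bus: BusRd
[2] P2: load  L0 | P0:I, P1:S(10), P2:S(10), P3:I | bus: BusRd
[3] P0: load  L0 | P0:S(10), P1:S(10), P2:S(10), P3:I | bus: BusRd
[4] P3: store L0 := 84 | P0:I, P1:I, P2:I, P3:M(84) | bus: BusRdX
[5] P3: store L0 := 11 | P0:I, P1:I, P2:I, P3:M(11) | bus: none
[6] P3: load  L1 | P0:I, P1:I, P2:I, P3:S(50) | bus: BusRd
[7] P0: store L0 := 91 | P0:M(91), P1:I, P2:I, P3:I | bus: BusRdX,Flush
[8] P0: store L0 := 11 | P0:M(11), P1:I, P2:I, P3:I | bus: none
[9] P1: load  L0 | P0:S(11), P1:S(11), P2:I, P3:I | bus: BusRd,Flush
[10] P1: load  L1 | P0:I, P1:S(50), P2:I, P3:S(50) | bus: BusRd
[11] P2: store L0 := 98 | P0:I, P1:I, P2:M(98), P3:I | bus: BusRdX
[12] P0: store L0 := 21 | P0:M(21), P1:I, P2:I, P3:I | bus: BusRdX,Flush
[13] P0: store L0 := 46 | P0:M(46), P1:I, P2:I, P3:I | bus: none
[14] P0: load  L0 | P0:M(46), P1:I, P2:I, P3:I | bus: none
[15] P0: store L0 := 50 | P0:M(50), P1:I, P2:I, P3:I | bus: none
[16] P2: store L0 := 30 | P0:I, P1:I, P2:M(30), P3:I | bus: BusRdX,Flush
[17] P0: load  L1 | P0:S(50), P1:S(50), P2:I, P3:S(50) | bus: BusRd
[18] P1: store L1 := 57 | P0:I, P1:M(57), P2:I, P3:I | bus: BusRdX
[19] P3: store L0 := 55 | P0:I, P1:I, P2:I, P3:M(55) | bus: BusRdX,Flush
[20] P0: store L0 := 66 | P0:M(66), P1:I, P2:I, P3:I | bus: BusRdX,Flush
[21] P2: store L0 := 40 | P0:I, P1:I, P2:M(40), P3:I | bus: BusRdX,Flush
[22] P2: store L1 := 86 | P0:I, P1:I, P2:M(86), P3:I | bus: BusRdX,Flush
[23] P2: store L0 := 51 | P0:I, P1:I, P2:M(51), P3:I | bus: none
[24] P3: load  L0 | P0:I, P1:I, P2:S(51), P3:S(51) | bus: BusRd,Flush
[25] P2: load  L1 | P0:I, P1:I, P2:M(86), P3:I | bus: none
[26] P1: store L1 := 12 | P0:I, P1:M(12), P2:I, P3:I | bus: BusRdX,Flush
[27] P3: load  L0 | P0:I, P1:I, P2:S(51), P3:S(51) | bus: none
[28] P1: store L0 := 11 | P0:I, P1:M(11), P2:I, P3:I | bus: BusRdX
[29] P0: store L1 := 88 | P0:M(88), P1:I, P2:I, P3:I | bus: BusRdX,Flush

bus = none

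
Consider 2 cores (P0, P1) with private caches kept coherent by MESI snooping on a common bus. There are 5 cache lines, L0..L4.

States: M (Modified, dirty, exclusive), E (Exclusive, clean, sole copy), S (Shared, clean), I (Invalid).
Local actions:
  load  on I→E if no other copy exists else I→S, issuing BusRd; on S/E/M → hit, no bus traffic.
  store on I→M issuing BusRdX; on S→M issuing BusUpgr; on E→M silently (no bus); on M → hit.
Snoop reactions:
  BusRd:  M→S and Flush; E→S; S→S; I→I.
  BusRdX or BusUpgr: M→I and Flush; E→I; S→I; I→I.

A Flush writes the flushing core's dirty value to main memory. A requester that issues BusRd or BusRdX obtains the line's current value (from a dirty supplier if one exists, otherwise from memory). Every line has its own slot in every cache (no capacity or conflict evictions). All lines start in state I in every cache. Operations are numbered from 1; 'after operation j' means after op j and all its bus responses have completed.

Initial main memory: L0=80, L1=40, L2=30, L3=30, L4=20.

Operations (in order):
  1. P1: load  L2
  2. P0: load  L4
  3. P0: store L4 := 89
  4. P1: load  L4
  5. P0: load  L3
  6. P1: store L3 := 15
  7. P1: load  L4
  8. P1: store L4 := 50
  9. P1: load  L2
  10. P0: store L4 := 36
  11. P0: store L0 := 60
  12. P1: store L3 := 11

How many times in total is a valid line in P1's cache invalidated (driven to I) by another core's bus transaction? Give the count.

invalidations = 1

step 1: P1: load  L2  ⟶  IE  (L2)  txn=BusRd  M[L2]=30
step 2: P0: load  L4  ⟶  EI  (L4)  txn=BusRd  M[L4]=20
step 3: P0: store L4 := 89  ⟶  MI  (L4)  txn=∅  M[L4]=20
step 4: P1: load  L4  ⟶  SS  (L4)  txn=BusRd+Flush  M[L4]=89
step 5: P0: load  L3  ⟶  EI  (L3)  txn=BusRd  M[L3]=30
step 6: P1: store L3 := 15  ⟶  IM  (L3)  txn=BusRdX  M[L3]=30
step 7: P1: load  L4  ⟶  SS  (L4)  txn=∅  M[L4]=89
step 8: P1: store L4 := 50  ⟶  IM  (L4)  txn=BusUpgr  M[L4]=89
step 9: P1: load  L2  ⟶  IE  (L2)  txn=∅  M[L2]=30
step 10: P0: store L4 := 36  ⟶  MI  (L4)  txn=BusRdX+Flush  M[L4]=50
step 11: P0: store L0 := 60  ⟶  MI  (L0)  txn=BusRdX  M[L0]=80
step 12: P1: store L3 := 11  ⟶  IM  (L3)  txn=∅  M[L3]=30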